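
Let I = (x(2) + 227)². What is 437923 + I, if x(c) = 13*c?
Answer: 501932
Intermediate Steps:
I = 64009 (I = (13*2 + 227)² = (26 + 227)² = 253² = 64009)
437923 + I = 437923 + 64009 = 501932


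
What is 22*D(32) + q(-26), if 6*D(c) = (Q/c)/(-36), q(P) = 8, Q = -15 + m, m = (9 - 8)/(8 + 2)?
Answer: 278119/34560 ≈ 8.0474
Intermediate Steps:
m = ⅒ (m = 1/10 = 1*(⅒) = ⅒ ≈ 0.10000)
Q = -149/10 (Q = -15 + ⅒ = -149/10 ≈ -14.900)
D(c) = 149/(2160*c) (D(c) = (-149/(10*c)/(-36))/6 = (-149/(10*c)*(-1/36))/6 = (149/(360*c))/6 = 149/(2160*c))
22*D(32) + q(-26) = 22*((149/2160)/32) + 8 = 22*((149/2160)*(1/32)) + 8 = 22*(149/69120) + 8 = 1639/34560 + 8 = 278119/34560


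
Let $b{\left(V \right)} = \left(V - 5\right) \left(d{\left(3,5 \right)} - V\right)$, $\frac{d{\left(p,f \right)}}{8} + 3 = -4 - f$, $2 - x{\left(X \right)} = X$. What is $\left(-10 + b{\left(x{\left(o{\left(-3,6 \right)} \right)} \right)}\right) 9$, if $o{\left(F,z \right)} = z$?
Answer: $7362$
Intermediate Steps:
$x{\left(X \right)} = 2 - X$
$d{\left(p,f \right)} = -56 - 8 f$ ($d{\left(p,f \right)} = -24 + 8 \left(-4 - f\right) = -24 - \left(32 + 8 f\right) = -56 - 8 f$)
$b{\left(V \right)} = \left(-96 - V\right) \left(-5 + V\right)$ ($b{\left(V \right)} = \left(V - 5\right) \left(\left(-56 - 40\right) - V\right) = \left(-5 + V\right) \left(\left(-56 - 40\right) - V\right) = \left(-5 + V\right) \left(-96 - V\right) = \left(-96 - V\right) \left(-5 + V\right)$)
$\left(-10 + b{\left(x{\left(o{\left(-3,6 \right)} \right)} \right)}\right) 9 = \left(-10 - \left(-480 + \left(2 - 6\right)^{2} + 91 \left(2 - 6\right)\right)\right) 9 = \left(-10 - -828\right) 9 = \left(-10 + \left(480 - 16 + 364\right)\right) 9 = \left(-10 + 828\right) 9 = 818 \cdot 9 = 7362$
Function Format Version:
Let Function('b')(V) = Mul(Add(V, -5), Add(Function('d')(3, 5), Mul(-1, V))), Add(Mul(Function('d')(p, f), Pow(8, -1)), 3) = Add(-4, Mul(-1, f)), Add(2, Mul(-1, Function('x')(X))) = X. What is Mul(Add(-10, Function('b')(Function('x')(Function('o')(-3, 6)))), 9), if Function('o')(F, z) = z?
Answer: 7362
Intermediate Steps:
Function('x')(X) = Add(2, Mul(-1, X))
Function('d')(p, f) = Add(-56, Mul(-8, f)) (Function('d')(p, f) = Add(-24, Mul(8, Add(-4, Mul(-1, f)))) = Add(-24, Add(-32, Mul(-8, f))) = Add(-56, Mul(-8, f)))
Function('b')(V) = Mul(Add(-96, Mul(-1, V)), Add(-5, V)) (Function('b')(V) = Mul(Add(V, -5), Add(Add(-56, Mul(-8, 5)), Mul(-1, V))) = Mul(Add(-5, V), Add(Add(-56, -40), Mul(-1, V))) = Mul(Add(-5, V), Add(-96, Mul(-1, V))) = Mul(Add(-96, Mul(-1, V)), Add(-5, V)))
Mul(Add(-10, Function('b')(Function('x')(Function('o')(-3, 6)))), 9) = Mul(Add(-10, Add(480, Mul(-1, Pow(Add(2, Mul(-1, 6)), 2)), Mul(-91, Add(2, Mul(-1, 6))))), 9) = Mul(Add(-10, Add(480, Mul(-1, Pow(Add(2, -6), 2)), Mul(-91, Add(2, -6)))), 9) = Mul(Add(-10, Add(480, Mul(-1, Pow(-4, 2)), Mul(-91, -4))), 9) = Mul(Add(-10, Add(480, Mul(-1, 16), 364)), 9) = Mul(Add(-10, Add(480, -16, 364)), 9) = Mul(Add(-10, 828), 9) = Mul(818, 9) = 7362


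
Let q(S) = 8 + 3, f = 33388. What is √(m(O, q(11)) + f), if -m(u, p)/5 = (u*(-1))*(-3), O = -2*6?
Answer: 4*√2098 ≈ 183.22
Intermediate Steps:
q(S) = 11
O = -12
m(u, p) = -15*u (m(u, p) = -5*u*(-1)*(-3) = -5*(-u)*(-3) = -15*u)
√(m(O, q(11)) + f) = √(-15*(-12) + 33388) = √(180 + 33388) = √33568 = 4*√2098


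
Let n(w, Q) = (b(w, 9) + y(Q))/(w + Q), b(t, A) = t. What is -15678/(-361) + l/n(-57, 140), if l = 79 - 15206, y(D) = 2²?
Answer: 454081235/19133 ≈ 23733.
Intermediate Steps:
y(D) = 4
l = -15127
n(w, Q) = (4 + w)/(Q + w) (n(w, Q) = (w + 4)/(w + Q) = (4 + w)/(Q + w))
-15678/(-361) + l/n(-57, 140) = -15678/(-361) - 15127*(140 - 57)/(4 - 57) = -15678*(-1/361) - 15127/(-53/83) = 15678/361 - 15127/((1/83)*(-53)) = 15678/361 - 15127/(-53/83) = 15678/361 - 15127*(-83/53) = 15678/361 + 1255541/53 = 454081235/19133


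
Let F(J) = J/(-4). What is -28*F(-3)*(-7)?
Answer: 147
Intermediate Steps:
F(J) = -J/4 (F(J) = J*(-¼) = -J/4)
-28*F(-3)*(-7) = -(-7)*(-3)*(-7) = -28*¾*(-7) = -21*(-7) = 147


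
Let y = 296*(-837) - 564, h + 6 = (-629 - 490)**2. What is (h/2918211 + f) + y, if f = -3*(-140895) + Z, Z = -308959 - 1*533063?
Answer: -649450358876/972737 ≈ -6.6765e+5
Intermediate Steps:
Z = -842022 (Z = -308959 - 533063 = -842022)
h = 1252155 (h = -6 + (-629 - 490)**2 = -6 + (-1119)**2 = -6 + 1252161 = 1252155)
y = -248316 (y = -247752 - 564 = -248316)
f = -419337 (f = -3*(-140895) - 842022 = 422685 - 842022 = -419337)
(h/2918211 + f) + y = (1252155/2918211 - 419337) - 248316 = (1252155*(1/2918211) - 419337) - 248316 = (417385/972737 - 419337) - 248316 = -407904197984/972737 - 248316 = -649450358876/972737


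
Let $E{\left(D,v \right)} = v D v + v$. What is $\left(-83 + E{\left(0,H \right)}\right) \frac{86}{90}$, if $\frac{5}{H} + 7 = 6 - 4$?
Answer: $- \frac{1204}{15} \approx -80.267$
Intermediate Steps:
$H = -1$ ($H = \frac{5}{-7 + \left(6 - 4\right)} = \frac{5}{-7 + 2} = \frac{5}{-5} = 5 \left(- \frac{1}{5}\right) = -1$)
$E{\left(D,v \right)} = v + D v^{2}$ ($E{\left(D,v \right)} = D v v + v = D v^{2} + v = v + D v^{2}$)
$\left(-83 + E{\left(0,H \right)}\right) \frac{86}{90} = \left(-83 - \left(1 + 0 \left(-1\right)\right)\right) \frac{86}{90} = \left(-83 - \left(1 + 0\right)\right) 86 \cdot \frac{1}{90} = \left(-83 - 1\right) \frac{43}{45} = \left(-84\right) \frac{43}{45} = - \frac{1204}{15}$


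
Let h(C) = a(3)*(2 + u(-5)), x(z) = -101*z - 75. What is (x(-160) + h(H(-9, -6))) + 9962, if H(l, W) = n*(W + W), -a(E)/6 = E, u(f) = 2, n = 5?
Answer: 25975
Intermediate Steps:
x(z) = -75 - 101*z
a(E) = -6*E
H(l, W) = 10*W (H(l, W) = 5*(W + W) = 5*(2*W) = 10*W)
h(C) = -72 (h(C) = (-6*3)*(2 + 2) = -18*4 = -72)
(x(-160) + h(H(-9, -6))) + 9962 = ((-75 - 101*(-160)) - 72) + 9962 = ((-75 + 16160) - 72) + 9962 = (16085 - 72) + 9962 = 16013 + 9962 = 25975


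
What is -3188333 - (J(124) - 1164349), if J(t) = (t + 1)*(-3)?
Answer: -2023609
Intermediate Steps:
J(t) = -3 - 3*t (J(t) = (1 + t)*(-3) = -3 - 3*t)
-3188333 - (J(124) - 1164349) = -3188333 - ((-3 - 3*124) - 1164349) = -3188333 - ((-3 - 372) - 1164349) = -3188333 - (-375 - 1164349) = -3188333 - 1*(-1164724) = -3188333 + 1164724 = -2023609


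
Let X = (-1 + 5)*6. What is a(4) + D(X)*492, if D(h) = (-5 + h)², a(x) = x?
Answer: 177616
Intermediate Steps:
X = 24 (X = 4*6 = 24)
a(4) + D(X)*492 = 4 + (-5 + 24)²*492 = 4 + 19²*492 = 4 + 361*492 = 4 + 177612 = 177616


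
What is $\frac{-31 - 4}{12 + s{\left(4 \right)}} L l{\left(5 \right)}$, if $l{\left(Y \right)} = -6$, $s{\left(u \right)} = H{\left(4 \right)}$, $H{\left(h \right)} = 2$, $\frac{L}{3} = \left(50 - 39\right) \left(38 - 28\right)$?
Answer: $4950$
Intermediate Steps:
$L = 330$ ($L = 3 \left(50 - 39\right) \left(38 - 28\right) = 3 \cdot 11 \cdot 10 = 3 \cdot 110 = 330$)
$s{\left(u \right)} = 2$
$\frac{-31 - 4}{12 + s{\left(4 \right)}} L l{\left(5 \right)} = \frac{-31 - 4}{12 + 2} \cdot 330 \left(-6\right) = - \frac{35}{14} \cdot 330 \left(-6\right) = \left(-35\right) \frac{1}{14} \cdot 330 \left(-6\right) = \left(- \frac{5}{2}\right) 330 \left(-6\right) = \left(-825\right) \left(-6\right) = 4950$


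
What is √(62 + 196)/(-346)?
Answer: -√258/346 ≈ -0.046423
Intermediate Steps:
√(62 + 196)/(-346) = √258*(-1/346) = -√258/346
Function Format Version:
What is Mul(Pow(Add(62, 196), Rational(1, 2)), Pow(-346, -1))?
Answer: Mul(Rational(-1, 346), Pow(258, Rational(1, 2))) ≈ -0.046423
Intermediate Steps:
Mul(Pow(Add(62, 196), Rational(1, 2)), Pow(-346, -1)) = Mul(Pow(258, Rational(1, 2)), Rational(-1, 346)) = Mul(Rational(-1, 346), Pow(258, Rational(1, 2)))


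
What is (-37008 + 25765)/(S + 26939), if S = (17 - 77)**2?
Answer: -11243/30539 ≈ -0.36815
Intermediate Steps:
S = 3600 (S = (-60)**2 = 3600)
(-37008 + 25765)/(S + 26939) = (-37008 + 25765)/(3600 + 26939) = -11243/30539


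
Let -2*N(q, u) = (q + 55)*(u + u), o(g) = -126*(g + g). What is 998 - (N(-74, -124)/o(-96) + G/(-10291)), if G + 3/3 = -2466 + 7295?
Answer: 62150749207/62239968 ≈ 998.57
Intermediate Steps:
o(g) = -252*g
N(q, u) = -u*(55 + q) (N(q, u) = -(q + 55)*(u + u)/2 = -(55 + q)*2*u/2 = -u*(55 + q))
G = 4828 (G = -1 + (-2466 + 7295) = -1 + 4829 = 4828)
998 - (N(-74, -124)/o(-96) + G/(-10291)) = 998 - ((-1*(-124)*(55 - 74))/((-252*(-96))) + 4828/(-10291)) = 998 - (-1*(-124)*(-19)/24192 + 4828*(-1/10291)) = 998 - (-2356*1/24192 - 4828/10291) = 998 - (-589/6048 - 4828/10291) = 998 - 1*(-35261143/62239968) = 998 + 35261143/62239968 = 62150749207/62239968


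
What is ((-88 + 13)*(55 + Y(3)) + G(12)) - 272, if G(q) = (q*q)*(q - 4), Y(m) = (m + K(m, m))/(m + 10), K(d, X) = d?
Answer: -42635/13 ≈ -3279.6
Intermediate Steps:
Y(m) = 2*m/(10 + m) (Y(m) = (m + m)/(m + 10) = (2*m)/(10 + m) = 2*m/(10 + m))
G(q) = q**2*(-4 + q)
((-88 + 13)*(55 + Y(3)) + G(12)) - 272 = ((-88 + 13)*(55 + 2*3/(10 + 3)) + 12**2*(-4 + 12)) - 272 = (-75*(55 + 2*3/13) + 144*8) - 272 = (-75*(55 + 2*3*(1/13)) + 1152) - 272 = (-75*(55 + 6/13) + 1152) - 272 = (-75*721/13 + 1152) - 272 = (-54075/13 + 1152) - 272 = -39099/13 - 272 = -42635/13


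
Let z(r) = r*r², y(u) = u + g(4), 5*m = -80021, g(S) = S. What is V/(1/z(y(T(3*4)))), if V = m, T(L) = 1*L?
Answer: -327766016/5 ≈ -6.5553e+7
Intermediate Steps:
m = -80021/5 (m = (⅕)*(-80021) = -80021/5 ≈ -16004.)
T(L) = L
y(u) = 4 + u (y(u) = u + 4 = 4 + u)
z(r) = r³
V = -80021/5 ≈ -16004.
V/(1/z(y(T(3*4)))) = -80021*(4 + 3*4)³/5 = -80021*(4 + 12)³/5 = -80021*16³/5 = -80021/(5*(1/4096)) = -80021/(5*1/4096) = -80021/5*4096 = -327766016/5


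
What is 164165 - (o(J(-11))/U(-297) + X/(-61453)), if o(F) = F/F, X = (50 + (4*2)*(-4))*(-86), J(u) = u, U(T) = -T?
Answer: 2996263707056/18251541 ≈ 1.6417e+5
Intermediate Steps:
X = -1548 (X = (50 + 8*(-4))*(-86) = (50 - 32)*(-86) = 18*(-86) = -1548)
o(F) = 1
164165 - (o(J(-11))/U(-297) + X/(-61453)) = 164165 - (1/(-1*(-297)) - 1548/(-61453)) = 164165 - (1/297 - 1548*(-1/61453)) = 164165 - (1*(1/297) + 1548/61453) = 164165 - (1/297 + 1548/61453) = 164165 - 1*521209/18251541 = 164165 - 521209/18251541 = 2996263707056/18251541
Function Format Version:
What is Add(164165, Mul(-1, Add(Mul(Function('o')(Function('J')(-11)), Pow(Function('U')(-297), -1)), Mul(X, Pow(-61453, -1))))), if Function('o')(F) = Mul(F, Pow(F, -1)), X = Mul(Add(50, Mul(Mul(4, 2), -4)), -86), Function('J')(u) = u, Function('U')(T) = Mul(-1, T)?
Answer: Rational(2996263707056, 18251541) ≈ 1.6417e+5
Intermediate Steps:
X = -1548 (X = Mul(Add(50, Mul(8, -4)), -86) = Mul(Add(50, -32), -86) = Mul(18, -86) = -1548)
Function('o')(F) = 1
Add(164165, Mul(-1, Add(Mul(Function('o')(Function('J')(-11)), Pow(Function('U')(-297), -1)), Mul(X, Pow(-61453, -1))))) = Add(164165, Mul(-1, Add(Mul(1, Pow(Mul(-1, -297), -1)), Mul(-1548, Pow(-61453, -1))))) = Add(164165, Mul(-1, Add(Mul(1, Pow(297, -1)), Mul(-1548, Rational(-1, 61453))))) = Add(164165, Mul(-1, Add(Mul(1, Rational(1, 297)), Rational(1548, 61453)))) = Add(164165, Mul(-1, Add(Rational(1, 297), Rational(1548, 61453)))) = Add(164165, Mul(-1, Rational(521209, 18251541))) = Add(164165, Rational(-521209, 18251541)) = Rational(2996263707056, 18251541)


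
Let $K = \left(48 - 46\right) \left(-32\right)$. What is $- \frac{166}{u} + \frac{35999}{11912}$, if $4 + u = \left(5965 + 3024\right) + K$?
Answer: $\frac{319169687}{106266952} \approx 3.0035$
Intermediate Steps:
$K = -64$ ($K = 2 \left(-32\right) = -64$)
$u = 8921$ ($u = -4 + \left(\left(5965 + 3024\right) - 64\right) = -4 + \left(8989 - 64\right) = -4 + 8925 = 8921$)
$- \frac{166}{u} + \frac{35999}{11912} = - \frac{166}{8921} + \frac{35999}{11912} = \frac{319169687}{106266952}$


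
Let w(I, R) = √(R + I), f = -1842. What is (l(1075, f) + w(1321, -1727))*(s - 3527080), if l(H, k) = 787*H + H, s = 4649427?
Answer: 950740143700 + 1122347*I*√406 ≈ 9.5074e+11 + 2.2615e+7*I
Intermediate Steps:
l(H, k) = 788*H
w(I, R) = √(I + R)
(l(1075, f) + w(1321, -1727))*(s - 3527080) = (788*1075 + √(1321 - 1727))*(4649427 - 3527080) = (847100 + √(-406))*1122347 = (847100 + I*√406)*1122347 = 950740143700 + 1122347*I*√406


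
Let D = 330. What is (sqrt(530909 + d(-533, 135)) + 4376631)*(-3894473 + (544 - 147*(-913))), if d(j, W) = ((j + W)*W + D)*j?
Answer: -16454898350058 - 3759718*sqrt(28993109) ≈ -1.6475e+13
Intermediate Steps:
d(j, W) = j*(330 + W*(W + j)) (d(j, W) = ((j + W)*W + 330)*j = ((W + j)*W + 330)*j = (W*(W + j) + 330)*j = (330 + W*(W + j))*j = j*(330 + W*(W + j)))
(sqrt(530909 + d(-533, 135)) + 4376631)*(-3894473 + (544 - 147*(-913))) = (sqrt(530909 - 533*(330 + 135**2 + 135*(-533))) + 4376631)*(-3894473 + (544 - 147*(-913))) = (sqrt(530909 - 533*(330 + 18225 - 71955)) + 4376631)*(-3894473 + (544 + 134211)) = (sqrt(530909 - 533*(-53400)) + 4376631)*(-3894473 + 134755) = (sqrt(530909 + 28462200) + 4376631)*(-3759718) = (sqrt(28993109) + 4376631)*(-3759718) = (4376631 + sqrt(28993109))*(-3759718) = -16454898350058 - 3759718*sqrt(28993109)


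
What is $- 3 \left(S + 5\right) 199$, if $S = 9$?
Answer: $-8358$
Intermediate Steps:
$- 3 \left(S + 5\right) 199 = - 3 \left(9 + 5\right) 199 = \left(-3\right) 14 \cdot 199 = \left(-42\right) 199 = -8358$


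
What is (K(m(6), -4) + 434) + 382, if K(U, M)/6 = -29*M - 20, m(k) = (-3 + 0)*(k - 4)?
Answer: 1392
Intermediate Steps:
m(k) = 12 - 3*k (m(k) = -3*(-4 + k) = 12 - 3*k)
K(U, M) = -120 - 174*M (K(U, M) = 6*(-29*M - 20) = 6*(-20 - 29*M) = -120 - 174*M)
(K(m(6), -4) + 434) + 382 = ((-120 - 174*(-4)) + 434) + 382 = ((-120 + 696) + 434) + 382 = (576 + 434) + 382 = 1010 + 382 = 1392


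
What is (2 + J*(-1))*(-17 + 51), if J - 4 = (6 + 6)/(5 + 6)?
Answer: -1156/11 ≈ -105.09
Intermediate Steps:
J = 56/11 (J = 4 + (6 + 6)/(5 + 6) = 4 + 12/11 = 56/11 ≈ 5.0909)
(2 + J*(-1))*(-17 + 51) = (2 + (56/11)*(-1))*(-17 + 51) = (2 - 56/11)*34 = -34/11*34 = -1156/11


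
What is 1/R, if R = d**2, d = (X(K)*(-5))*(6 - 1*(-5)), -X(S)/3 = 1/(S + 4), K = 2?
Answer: 4/3025 ≈ 0.0013223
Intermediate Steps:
X(S) = -3/(4 + S) (X(S) = -3/(S + 4) = -3/(4 + S))
d = 55/2 (d = (-3/(4 + 2)*(-5))*(6 - 1*(-5)) = (-3/6*(-5))*(6 + 5) = (-3*1/6*(-5))*11 = -1/2*(-5)*11 = (5/2)*11 = 55/2 ≈ 27.500)
R = 3025/4 (R = (55/2)**2 = 3025/4 ≈ 756.25)
1/R = 1/(3025/4) = 4/3025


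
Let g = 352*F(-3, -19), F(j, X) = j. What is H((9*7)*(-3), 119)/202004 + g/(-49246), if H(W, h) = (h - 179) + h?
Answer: 108110869/4973944492 ≈ 0.021735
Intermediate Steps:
H(W, h) = -179 + 2*h (H(W, h) = (-179 + h) + h = -179 + 2*h)
g = -1056 (g = 352*(-3) = -1056)
H((9*7)*(-3), 119)/202004 + g/(-49246) = (-179 + 2*119)/202004 - 1056/(-49246) = (-179 + 238)*(1/202004) - 1056*(-1/49246) = 59*(1/202004) + 528/24623 = 59/202004 + 528/24623 = 108110869/4973944492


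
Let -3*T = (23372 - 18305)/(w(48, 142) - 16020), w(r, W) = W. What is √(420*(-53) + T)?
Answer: 3*I*√623551273322/15878 ≈ 149.2*I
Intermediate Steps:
T = 1689/15878 (T = -(23372 - 18305)/(3*(142 - 16020)) = -1689/(-15878) = -1689*(-1)/15878 = -⅓*(-5067/15878) = 1689/15878 ≈ 0.10637)
√(420*(-53) + T) = √(420*(-53) + 1689/15878) = √(-22260 + 1689/15878) = √(-353442591/15878) = 3*I*√623551273322/15878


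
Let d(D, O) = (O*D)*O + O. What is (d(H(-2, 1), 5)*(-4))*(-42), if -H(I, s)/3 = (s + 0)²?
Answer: -11760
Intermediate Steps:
H(I, s) = -3*s² (H(I, s) = -3*(s + 0)² = -3*s²)
d(D, O) = O + D*O² (d(D, O) = (D*O)*O + O = D*O² + O = O + D*O²)
(d(H(-2, 1), 5)*(-4))*(-42) = ((5*(1 - 3*1²*5))*(-4))*(-42) = ((5*(1 - 3*1*5))*(-4))*(-42) = ((5*(1 - 3*5))*(-4))*(-42) = ((5*(1 - 15))*(-4))*(-42) = ((5*(-14))*(-4))*(-42) = -70*(-4)*(-42) = 280*(-42) = -11760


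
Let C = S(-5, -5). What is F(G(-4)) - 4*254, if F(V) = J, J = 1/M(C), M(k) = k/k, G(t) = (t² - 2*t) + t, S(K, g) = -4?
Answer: -1015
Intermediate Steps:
G(t) = t² - t
C = -4
M(k) = 1
J = 1 (J = 1/1 = 1)
F(V) = 1
F(G(-4)) - 4*254 = 1 - 4*254 = 1 - 1016 = -1015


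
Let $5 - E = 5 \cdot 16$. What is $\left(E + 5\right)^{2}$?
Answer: $4900$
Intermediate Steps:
$E = -75$ ($E = 5 - 5 \cdot 16 = 5 - 80 = -75$)
$\left(E + 5\right)^{2} = \left(-75 + 5\right)^{2} = \left(-70\right)^{2} = 4900$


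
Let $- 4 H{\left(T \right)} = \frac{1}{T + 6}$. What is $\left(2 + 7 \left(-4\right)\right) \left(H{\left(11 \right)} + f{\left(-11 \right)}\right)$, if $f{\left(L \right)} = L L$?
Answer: $- \frac{106951}{34} \approx -3145.6$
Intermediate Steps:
$f{\left(L \right)} = L^{2}$
$H{\left(T \right)} = - \frac{1}{4 \left(6 + T\right)}$ ($H{\left(T \right)} = - \frac{1}{4 \left(T + 6\right)} = - \frac{1}{4 \left(6 + T\right)}$)
$\left(2 + 7 \left(-4\right)\right) \left(H{\left(11 \right)} + f{\left(-11 \right)}\right) = \left(2 + 7 \left(-4\right)\right) \left(- \frac{1}{24 + 4 \cdot 11} + \left(-11\right)^{2}\right) = \left(2 - 28\right) \left(- \frac{1}{24 + 44} + 121\right) = - 26 \left(- \frac{1}{68} + 121\right) = \left(-26\right) \frac{8227}{68} = - \frac{106951}{34}$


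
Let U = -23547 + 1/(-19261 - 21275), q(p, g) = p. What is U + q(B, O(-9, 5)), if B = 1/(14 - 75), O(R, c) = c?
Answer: -58224613309/2472696 ≈ -23547.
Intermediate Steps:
B = -1/61 (B = 1/(-61) = -1/61 ≈ -0.016393)
U = -954501193/40536 (U = -23547 + 1/(-40536) = -23547 - 1/40536 = -954501193/40536 ≈ -23547.)
U + q(B, O(-9, 5)) = -954501193/40536 - 1/61 = -58224613309/2472696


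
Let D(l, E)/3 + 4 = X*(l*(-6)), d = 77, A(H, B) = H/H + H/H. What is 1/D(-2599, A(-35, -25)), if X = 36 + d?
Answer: 1/5286354 ≈ 1.8917e-7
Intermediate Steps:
A(H, B) = 2 (A(H, B) = 1 + 1 = 2)
X = 113 (X = 36 + 77 = 113)
D(l, E) = -12 - 2034*l (D(l, E) = -12 + 3*(113*(l*(-6))) = -12 + 3*(113*(-6*l)) = -12 + 3*(-678*l) = -12 - 2034*l)
1/D(-2599, A(-35, -25)) = 1/(-12 - 2034*(-2599)) = 1/(-12 + 5286366) = 1/5286354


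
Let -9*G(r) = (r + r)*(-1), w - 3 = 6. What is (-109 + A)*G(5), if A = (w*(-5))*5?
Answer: -3340/9 ≈ -371.11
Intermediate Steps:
w = 9 (w = 3 + 6 = 9)
G(r) = 2*r/9 (G(r) = -(r + r)*(-1)/9 = -2*r*(-1)/9 = -(-2)*r/9 = 2*r/9)
A = -225 (A = (9*(-5))*5 = -45*5 = -225)
(-109 + A)*G(5) = (-109 - 225)*((2/9)*5) = -334*10/9 = -3340/9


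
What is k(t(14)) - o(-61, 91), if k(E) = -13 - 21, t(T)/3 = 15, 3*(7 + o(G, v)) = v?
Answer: -172/3 ≈ -57.333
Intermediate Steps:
o(G, v) = -7 + v/3
t(T) = 45 (t(T) = 3*15 = 45)
k(E) = -34
k(t(14)) - o(-61, 91) = -34 - (-7 + (⅓)*91) = -34 - (-7 + 91/3) = -34 - 1*70/3 = -34 - 70/3 = -172/3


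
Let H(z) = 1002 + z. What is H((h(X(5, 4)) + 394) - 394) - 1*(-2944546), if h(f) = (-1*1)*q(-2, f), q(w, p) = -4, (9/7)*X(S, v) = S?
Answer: 2945552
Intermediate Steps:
X(S, v) = 7*S/9
h(f) = 4 (h(f) = -1*1*(-4) = -1*(-4) = 4)
H((h(X(5, 4)) + 394) - 394) - 1*(-2944546) = (1002 + ((4 + 394) - 394)) - 1*(-2944546) = (1002 + (398 - 394)) + 2944546 = (1002 + 4) + 2944546 = 1006 + 2944546 = 2945552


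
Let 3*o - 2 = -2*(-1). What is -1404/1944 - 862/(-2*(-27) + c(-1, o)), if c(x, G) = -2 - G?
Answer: -12131/684 ≈ -17.735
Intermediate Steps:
o = 4/3 (o = ⅔ + (-2*(-1))/3 = ⅔ + (⅓)*2 = ⅔ + ⅔ = 4/3 ≈ 1.3333)
-1404/1944 - 862/(-2*(-27) + c(-1, o)) = -1404/1944 - 862/(-2*(-27) + (-2 - 1*4/3)) = -1404*1/1944 - 862/(54 + (-2 - 4/3)) = -13/18 - 862/(54 - 10/3) = -13/18 - 862/152/3 = -13/18 - 862*3/152 = -13/18 - 1293/76 = -12131/684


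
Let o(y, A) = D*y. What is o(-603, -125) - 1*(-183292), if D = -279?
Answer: 351529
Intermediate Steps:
o(y, A) = -279*y
o(-603, -125) - 1*(-183292) = -279*(-603) - 1*(-183292) = 168237 + 183292 = 351529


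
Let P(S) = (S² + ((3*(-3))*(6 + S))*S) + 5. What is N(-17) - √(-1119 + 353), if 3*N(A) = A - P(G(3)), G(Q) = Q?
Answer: 212/3 - I*√766 ≈ 70.667 - 27.677*I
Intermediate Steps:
P(S) = 5 + S² + S*(-54 - 9*S) (P(S) = (S² + (-9*(6 + S))*S) + 5 = (S² + (-54 - 9*S)*S) + 5 = (S² + S*(-54 - 9*S)) + 5 = 5 + S² + S*(-54 - 9*S))
N(A) = 229/3 + A/3 (N(A) = (A - (5 - 54*3 - 8*3²))/3 = (A - (5 - 162 - 8*9))/3 = (A - (5 - 162 - 72))/3 = (A - 1*(-229))/3 = (A + 229)/3 = (229 + A)/3 = 229/3 + A/3)
N(-17) - √(-1119 + 353) = (229/3 + (⅓)*(-17)) - √(-1119 + 353) = (229/3 - 17/3) - √(-766) = 212/3 - I*√766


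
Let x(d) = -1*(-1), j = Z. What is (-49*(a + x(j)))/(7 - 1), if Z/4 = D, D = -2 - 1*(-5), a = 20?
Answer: -343/2 ≈ -171.50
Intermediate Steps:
D = 3 (D = -2 + 5 = 3)
Z = 12 (Z = 4*3 = 12)
j = 12
x(d) = 1
(-49*(a + x(j)))/(7 - 1) = (-49*(20 + 1))/(7 - 1) = (-49*21)/6 = (⅙)*(-1029) = -343/2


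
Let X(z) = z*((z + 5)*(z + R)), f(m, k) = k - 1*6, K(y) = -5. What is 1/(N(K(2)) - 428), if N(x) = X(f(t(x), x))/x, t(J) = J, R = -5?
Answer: -5/1084 ≈ -0.0046125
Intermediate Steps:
f(m, k) = -6 + k (f(m, k) = k - 6 = -6 + k)
X(z) = z*(-5 + z)*(5 + z) (X(z) = z*((z + 5)*(z - 5)) = z*((5 + z)*(-5 + z)) = z*((-5 + z)*(5 + z)) = z*(-5 + z)*(5 + z))
N(x) = (-25 + (-6 + x)²)*(-6 + x)/x (N(x) = ((-6 + x)*(-25 + (-6 + x)²))/x = ((-25 + (-6 + x)²)*(-6 + x))/x = (-25 + (-6 + x)²)*(-6 + x)/x)
1/(N(K(2)) - 428) = 1/((-25 + (-6 - 5)²)*(-6 - 5)/(-5) - 428) = 1/(-⅕*(-25 + (-11)²)*(-11) - 428) = 1/(-⅕*(-25 + 121)*(-11) - 428) = 1/(-⅕*96*(-11) - 428) = 1/(1056/5 - 428) = 1/(-1084/5) = -5/1084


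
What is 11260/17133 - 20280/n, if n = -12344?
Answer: 60806335/26436219 ≈ 2.3001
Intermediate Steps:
11260/17133 - 20280/n = 11260/17133 - 20280/(-12344) = 11260*(1/17133) - 20280*(-1/12344) = 11260/17133 + 2535/1543 = 60806335/26436219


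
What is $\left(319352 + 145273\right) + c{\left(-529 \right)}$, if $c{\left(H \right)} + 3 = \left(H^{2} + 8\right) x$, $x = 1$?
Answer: $744471$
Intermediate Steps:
$c{\left(H \right)} = 5 + H^{2}$ ($c{\left(H \right)} = -3 + \left(H^{2} + 8\right) 1 = -3 + \left(8 + H^{2}\right) 1 = -3 + \left(8 + H^{2}\right) = 5 + H^{2}$)
$\left(319352 + 145273\right) + c{\left(-529 \right)} = \left(319352 + 145273\right) + \left(5 + \left(-529\right)^{2}\right) = 464625 + \left(5 + 279841\right) = 464625 + 279846 = 744471$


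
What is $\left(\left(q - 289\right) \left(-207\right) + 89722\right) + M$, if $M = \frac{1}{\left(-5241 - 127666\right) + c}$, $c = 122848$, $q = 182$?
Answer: $\frac{1125310388}{10059} \approx 1.1187 \cdot 10^{5}$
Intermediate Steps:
$M = - \frac{1}{10059}$ ($M = \frac{1}{\left(-5241 - 127666\right) + 122848} = \frac{1}{-132907 + 122848} = \frac{1}{-10059} = - \frac{1}{10059} \approx -9.9413 \cdot 10^{-5}$)
$\left(\left(q - 289\right) \left(-207\right) + 89722\right) + M = \left(\left(182 - 289\right) \left(-207\right) + 89722\right) - \frac{1}{10059} = \left(\left(-107\right) \left(-207\right) + 89722\right) - \frac{1}{10059} = \left(22149 + 89722\right) - \frac{1}{10059} = 111871 - \frac{1}{10059} = \frac{1125310388}{10059}$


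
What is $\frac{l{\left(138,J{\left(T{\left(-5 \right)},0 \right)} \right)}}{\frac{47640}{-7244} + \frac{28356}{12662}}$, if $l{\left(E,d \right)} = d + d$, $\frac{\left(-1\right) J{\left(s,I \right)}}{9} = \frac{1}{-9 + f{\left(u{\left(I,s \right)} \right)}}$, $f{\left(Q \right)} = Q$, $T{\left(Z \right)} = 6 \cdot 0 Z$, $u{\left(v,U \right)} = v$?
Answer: $- \frac{11465441}{24862926} \approx -0.46115$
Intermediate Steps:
$T{\left(Z \right)} = 0$ ($T{\left(Z \right)} = 0 Z = 0$)
$J{\left(s,I \right)} = - \frac{9}{-9 + I}$
$l{\left(E,d \right)} = 2 d$
$\frac{l{\left(138,J{\left(T{\left(-5 \right)},0 \right)} \right)}}{\frac{47640}{-7244} + \frac{28356}{12662}} = \frac{2 \left(- \frac{9}{-9 + 0}\right)}{\frac{47640}{-7244} + \frac{28356}{12662}} = \frac{2 \left(- \frac{9}{-9}\right)}{47640 \left(- \frac{1}{7244}\right) + 28356 \cdot \frac{1}{12662}} = \frac{2 \left(\left(-9\right) \left(- \frac{1}{9}\right)\right)}{- \frac{11910}{1811} + \frac{14178}{6331}} = \frac{2 \cdot 1}{- \frac{49725852}{11465441}} = 2 \left(- \frac{11465441}{49725852}\right) = - \frac{11465441}{24862926}$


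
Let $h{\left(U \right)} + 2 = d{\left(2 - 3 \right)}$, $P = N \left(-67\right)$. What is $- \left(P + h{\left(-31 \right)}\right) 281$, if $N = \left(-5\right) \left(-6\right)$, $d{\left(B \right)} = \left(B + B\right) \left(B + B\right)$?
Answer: $564248$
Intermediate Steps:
$d{\left(B \right)} = 4 B^{2}$ ($d{\left(B \right)} = 2 B 2 B = 4 B^{2}$)
$N = 30$
$P = -2010$ ($P = 30 \left(-67\right) = -2010$)
$h{\left(U \right)} = 2$ ($h{\left(U \right)} = -2 + 4 \left(2 - 3\right)^{2} = -2 + 4 \left(-1\right)^{2} = -2 + 4 \cdot 1 = -2 + 4 = 2$)
$- \left(P + h{\left(-31 \right)}\right) 281 = - \left(-2010 + 2\right) 281 = - \left(-2008\right) 281 = \left(-1\right) \left(-564248\right) = 564248$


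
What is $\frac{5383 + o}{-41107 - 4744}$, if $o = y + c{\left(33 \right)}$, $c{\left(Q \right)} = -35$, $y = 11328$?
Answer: $- \frac{16676}{45851} \approx -0.3637$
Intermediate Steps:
$o = 11293$ ($o = 11328 - 35 = 11293$)
$\frac{5383 + o}{-41107 - 4744} = \frac{5383 + 11293}{-41107 - 4744} = \frac{16676}{-45851} = 16676 \left(- \frac{1}{45851}\right) = - \frac{16676}{45851}$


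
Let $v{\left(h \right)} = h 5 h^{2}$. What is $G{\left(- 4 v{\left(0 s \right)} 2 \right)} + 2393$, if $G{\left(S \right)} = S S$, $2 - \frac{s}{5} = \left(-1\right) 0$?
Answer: $2393$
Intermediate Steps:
$s = 10$ ($s = 10 - 5 \left(\left(-1\right) 0\right) = 10 - 0 = 10 + 0 = 10$)
$v{\left(h \right)} = 5 h^{3}$
$G{\left(S \right)} = S^{2}$
$G{\left(- 4 v{\left(0 s \right)} 2 \right)} + 2393 = \left(- 4 \cdot 5 \left(0 \cdot 10\right)^{3} \cdot 2\right)^{2} + 2393 = \left(- 4 \cdot 5 \cdot 0^{3} \cdot 2\right)^{2} + 2393 = \left(- 4 \cdot 5 \cdot 0 \cdot 2\right)^{2} + 2393 = \left(\left(-4\right) 0 \cdot 2\right)^{2} + 2393 = \left(0 \cdot 2\right)^{2} + 2393 = 0^{2} + 2393 = 0 + 2393 = 2393$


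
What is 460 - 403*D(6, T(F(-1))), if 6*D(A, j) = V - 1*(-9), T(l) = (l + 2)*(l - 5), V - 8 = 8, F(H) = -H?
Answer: -7315/6 ≈ -1219.2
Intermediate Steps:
V = 16 (V = 8 + 8 = 16)
T(l) = (-5 + l)*(2 + l) (T(l) = (2 + l)*(-5 + l) = (-5 + l)*(2 + l))
D(A, j) = 25/6 (D(A, j) = (16 - 1*(-9))/6 = (16 + 9)/6 = (⅙)*25 = 25/6)
460 - 403*D(6, T(F(-1))) = 460 - 403*25/6 = 460 - 10075/6 = -7315/6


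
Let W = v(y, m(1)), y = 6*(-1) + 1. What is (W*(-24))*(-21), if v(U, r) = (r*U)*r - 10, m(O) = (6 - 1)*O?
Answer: -68040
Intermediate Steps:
m(O) = 5*O
y = -5 (y = -6 + 1 = -5)
v(U, r) = -10 + U*r² (v(U, r) = (U*r)*r - 10 = U*r² - 10 = -10 + U*r²)
W = -135 (W = -10 - 5*(5*1)² = -10 - 5*5² = -10 - 5*25 = -10 - 125 = -135)
(W*(-24))*(-21) = -135*(-24)*(-21) = 3240*(-21) = -68040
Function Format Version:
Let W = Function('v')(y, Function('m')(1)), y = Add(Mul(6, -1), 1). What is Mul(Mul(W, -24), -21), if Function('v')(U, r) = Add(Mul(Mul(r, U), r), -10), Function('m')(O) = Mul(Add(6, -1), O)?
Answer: -68040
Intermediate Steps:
Function('m')(O) = Mul(5, O)
y = -5 (y = Add(-6, 1) = -5)
Function('v')(U, r) = Add(-10, Mul(U, Pow(r, 2))) (Function('v')(U, r) = Add(Mul(Mul(U, r), r), -10) = Add(Mul(U, Pow(r, 2)), -10) = Add(-10, Mul(U, Pow(r, 2))))
W = -135 (W = Add(-10, Mul(-5, Pow(Mul(5, 1), 2))) = Add(-10, Mul(-5, Pow(5, 2))) = Add(-10, Mul(-5, 25)) = Add(-10, -125) = -135)
Mul(Mul(W, -24), -21) = Mul(Mul(-135, -24), -21) = Mul(3240, -21) = -68040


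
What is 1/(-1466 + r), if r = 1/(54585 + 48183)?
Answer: -102768/150657887 ≈ -0.00068213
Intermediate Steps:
r = 1/102768 ≈ 9.7307e-6
1/(-1466 + r) = 1/(-1466 + 1/102768) = 1/(-150657887/102768) = -102768/150657887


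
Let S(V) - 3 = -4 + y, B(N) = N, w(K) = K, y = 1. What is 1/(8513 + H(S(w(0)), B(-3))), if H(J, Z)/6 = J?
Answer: 1/8513 ≈ 0.00011747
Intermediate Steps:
S(V) = 0 (S(V) = 3 + (-4 + 1) = 3 - 3 = 0)
H(J, Z) = 6*J
1/(8513 + H(S(w(0)), B(-3))) = 1/(8513 + 6*0) = 1/(8513 + 0) = 1/8513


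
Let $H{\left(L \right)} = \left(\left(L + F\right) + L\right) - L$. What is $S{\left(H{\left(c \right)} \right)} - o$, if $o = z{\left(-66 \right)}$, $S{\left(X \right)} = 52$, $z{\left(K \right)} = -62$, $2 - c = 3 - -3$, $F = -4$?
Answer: $114$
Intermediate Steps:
$c = -4$ ($c = 2 - \left(3 - -3\right) = 2 - \left(3 + 3\right) = 2 - 6 = -4$)
$H{\left(L \right)} = -4 + L$ ($H{\left(L \right)} = \left(\left(L - 4\right) + L\right) - L = \left(\left(-4 + L\right) + L\right) - L = \left(-4 + 2 L\right) - L = -4 + L$)
$o = -62$
$S{\left(H{\left(c \right)} \right)} - o = 52 - -62 = 52 + 62 = 114$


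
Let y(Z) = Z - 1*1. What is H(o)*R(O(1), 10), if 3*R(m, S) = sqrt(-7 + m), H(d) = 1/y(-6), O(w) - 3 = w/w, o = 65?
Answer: -I*sqrt(3)/21 ≈ -0.082479*I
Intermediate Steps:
y(Z) = -1 + Z (y(Z) = Z - 1 = -1 + Z)
O(w) = 4 (O(w) = 3 + w/w = 3 + 1 = 4)
H(d) = -1/7 (H(d) = 1/(-1 - 6) = 1/(-7) = -1/7)
R(m, S) = sqrt(-7 + m)/3
H(o)*R(O(1), 10) = -sqrt(-7 + 4)/21 = -sqrt(-3)/21 = -I*sqrt(3)/21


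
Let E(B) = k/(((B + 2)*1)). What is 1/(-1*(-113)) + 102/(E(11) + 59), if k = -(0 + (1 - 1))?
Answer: 11585/6667 ≈ 1.7377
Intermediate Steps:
k = 0 (k = -(0 + 0) = -1*0 = 0)
E(B) = 0 (E(B) = 0/(((B + 2)*1)) = 0/(((2 + B)*1)) = 0/(2 + B) = 0)
1/(-1*(-113)) + 102/(E(11) + 59) = 1/(-1*(-113)) + 102/(0 + 59) = 1/113 + 102/59 = 11585/6667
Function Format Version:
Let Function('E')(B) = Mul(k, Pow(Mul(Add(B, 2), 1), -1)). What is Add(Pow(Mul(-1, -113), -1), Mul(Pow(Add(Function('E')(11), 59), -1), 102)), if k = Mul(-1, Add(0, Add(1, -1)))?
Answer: Rational(11585, 6667) ≈ 1.7377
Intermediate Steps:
k = 0 (k = Mul(-1, Add(0, 0)) = Mul(-1, 0) = 0)
Function('E')(B) = 0 (Function('E')(B) = Mul(0, Pow(Mul(Add(B, 2), 1), -1)) = Mul(0, Pow(Mul(Add(2, B), 1), -1)) = Mul(0, Pow(Add(2, B), -1)) = 0)
Add(Pow(Mul(-1, -113), -1), Mul(Pow(Add(Function('E')(11), 59), -1), 102)) = Add(Pow(Mul(-1, -113), -1), Mul(Pow(Add(0, 59), -1), 102)) = Add(Pow(113, -1), Mul(Pow(59, -1), 102)) = Add(Rational(1, 113), Mul(Rational(1, 59), 102)) = Add(Rational(1, 113), Rational(102, 59)) = Rational(11585, 6667)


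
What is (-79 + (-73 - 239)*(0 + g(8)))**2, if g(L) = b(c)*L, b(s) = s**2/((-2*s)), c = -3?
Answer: 14615329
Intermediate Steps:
b(s) = -s/2 (b(s) = s**2*(-1/(2*s)) = -s/2)
g(L) = 3*L/2 (g(L) = (-1/2*(-3))*L = 3*L/2)
(-79 + (-73 - 239)*(0 + g(8)))**2 = (-79 + (-73 - 239)*(0 + (3/2)*8))**2 = (-79 - 312*(0 + 12))**2 = (-79 - 312*12)**2 = (-79 - 3744)**2 = (-3823)**2 = 14615329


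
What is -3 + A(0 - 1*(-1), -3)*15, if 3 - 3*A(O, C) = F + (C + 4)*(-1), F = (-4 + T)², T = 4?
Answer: 17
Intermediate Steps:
F = 0 (F = (-4 + 4)² = 0² = 0)
A(O, C) = 7/3 + C/3 (A(O, C) = 1 - (0 + (C + 4)*(-1))/3 = 1 - (0 + (4 + C)*(-1))/3 = 1 - (0 + (-4 - C))/3 = 1 - (-4 - C)/3 = 1 + (4/3 + C/3) = 7/3 + C/3)
-3 + A(0 - 1*(-1), -3)*15 = -3 + (7/3 + (⅓)*(-3))*15 = -3 + (7/3 - 1)*15 = -3 + (4/3)*15 = -3 + 20 = 17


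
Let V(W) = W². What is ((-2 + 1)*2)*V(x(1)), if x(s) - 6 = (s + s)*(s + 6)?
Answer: -800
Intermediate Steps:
x(s) = 6 + 2*s*(6 + s) (x(s) = 6 + (s + s)*(s + 6) = 6 + (2*s)*(6 + s) = 6 + 2*s*(6 + s))
((-2 + 1)*2)*V(x(1)) = ((-2 + 1)*2)*(6 + 2*1² + 12*1)² = (-1*2)*(6 + 2*1 + 12)² = -2*(6 + 2 + 12)² = -2*20² = -2*400 = -800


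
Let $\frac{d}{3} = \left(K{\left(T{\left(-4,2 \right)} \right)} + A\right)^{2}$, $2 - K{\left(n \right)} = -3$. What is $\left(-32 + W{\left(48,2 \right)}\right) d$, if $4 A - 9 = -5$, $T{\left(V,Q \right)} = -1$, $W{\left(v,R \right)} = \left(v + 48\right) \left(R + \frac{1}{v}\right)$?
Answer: $17496$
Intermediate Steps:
$W{\left(v,R \right)} = \left(48 + v\right) \left(R + \frac{1}{v}\right)$
$K{\left(n \right)} = 5$ ($K{\left(n \right)} = 2 - -3 = 2 + 3 = 5$)
$A = 1$ ($A = \frac{9}{4} + \frac{1}{4} \left(-5\right) = \frac{9}{4} - \frac{5}{4} = 1$)
$d = 108$ ($d = 3 \left(5 + 1\right)^{2} = 3 \cdot 6^{2} = 3 \cdot 36 = 108$)
$\left(-32 + W{\left(48,2 \right)}\right) d = \left(-32 + \left(1 + 48 \cdot 2 + \frac{48}{48} + 2 \cdot 48\right)\right) 108 = \left(-32 + \left(1 + 96 + 48 \cdot \frac{1}{48} + 96\right)\right) 108 = \left(-32 + \left(1 + 96 + 1 + 96\right)\right) 108 = \left(-32 + 194\right) 108 = 162 \cdot 108 = 17496$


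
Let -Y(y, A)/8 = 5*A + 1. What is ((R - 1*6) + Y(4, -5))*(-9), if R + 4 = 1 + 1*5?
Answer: -1692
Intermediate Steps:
R = 2 (R = -4 + (1 + 1*5) = -4 + (1 + 5) = -4 + 6 = 2)
Y(y, A) = -8 - 40*A (Y(y, A) = -8*(5*A + 1) = -8*(1 + 5*A) = -8 - 40*A)
((R - 1*6) + Y(4, -5))*(-9) = ((2 - 1*6) + (-8 - 40*(-5)))*(-9) = ((2 - 6) + (-8 + 200))*(-9) = (-4 + 192)*(-9) = 188*(-9) = -1692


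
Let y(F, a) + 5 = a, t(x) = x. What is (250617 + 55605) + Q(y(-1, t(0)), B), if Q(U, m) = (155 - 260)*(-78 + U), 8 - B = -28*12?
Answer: 314937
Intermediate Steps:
y(F, a) = -5 + a
B = 344 (B = 8 - (-28)*12 = 8 - 1*(-336) = 8 + 336 = 344)
Q(U, m) = 8190 - 105*U (Q(U, m) = -105*(-78 + U) = 8190 - 105*U)
(250617 + 55605) + Q(y(-1, t(0)), B) = (250617 + 55605) + (8190 - 105*(-5 + 0)) = 306222 + (8190 - 105*(-5)) = 306222 + (8190 + 525) = 306222 + 8715 = 314937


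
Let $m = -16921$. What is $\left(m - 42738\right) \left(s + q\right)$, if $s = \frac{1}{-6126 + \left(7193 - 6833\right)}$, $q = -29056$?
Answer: $\frac{9995083738123}{5766} \approx 1.7335 \cdot 10^{9}$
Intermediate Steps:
$s = - \frac{1}{5766}$ ($s = \frac{1}{-6126 + 360} = \frac{1}{-5766} = - \frac{1}{5766} \approx -0.00017343$)
$\left(m - 42738\right) \left(s + q\right) = \left(-16921 - 42738\right) \left(- \frac{1}{5766} - 29056\right) = \left(-59659\right) \left(- \frac{167536897}{5766}\right) = \frac{9995083738123}{5766}$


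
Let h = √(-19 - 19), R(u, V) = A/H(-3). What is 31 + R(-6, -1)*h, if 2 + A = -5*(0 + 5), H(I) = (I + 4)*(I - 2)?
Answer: 31 + 27*I*√38/5 ≈ 31.0 + 33.288*I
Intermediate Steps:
H(I) = (-2 + I)*(4 + I) (H(I) = (4 + I)*(-2 + I) = (-2 + I)*(4 + I))
A = -27 (A = -2 - 5*(0 + 5) = -2 - 5*5 = -2 - 25 = -27)
R(u, V) = 27/5 (R(u, V) = -27/(-8 + (-3)² + 2*(-3)) = -27/(-8 + 9 - 6) = -27/(-5) = -27*(-⅕) = 27/5)
h = I*√38 (h = √(-38) = I*√38 ≈ 6.1644*I)
31 + R(-6, -1)*h = 31 + 27*(I*√38)/5 = 31 + 27*I*√38/5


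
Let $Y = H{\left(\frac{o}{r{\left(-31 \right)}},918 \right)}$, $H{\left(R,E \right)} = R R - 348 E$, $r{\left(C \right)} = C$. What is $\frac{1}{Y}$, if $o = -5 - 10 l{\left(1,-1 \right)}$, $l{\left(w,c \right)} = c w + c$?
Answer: $- \frac{961}{307004679} \approx -3.1302 \cdot 10^{-6}$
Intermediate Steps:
$l{\left(w,c \right)} = c + c w$
$o = 15$ ($o = -5 - 10 \left(- (1 + 1)\right) = -5 - 10 \left(\left(-1\right) 2\right) = -5 - -20 = -5 + 20 = 15$)
$H{\left(R,E \right)} = R^{2} - 348 E$
$Y = - \frac{307004679}{961}$ ($Y = \left(\frac{15}{-31}\right)^{2} - 319464 = \left(15 \left(- \frac{1}{31}\right)\right)^{2} - 319464 = \left(- \frac{15}{31}\right)^{2} - 319464 = \frac{225}{961} - 319464 = - \frac{307004679}{961} \approx -3.1946 \cdot 10^{5}$)
$\frac{1}{Y} = \frac{1}{- \frac{307004679}{961}} = - \frac{961}{307004679}$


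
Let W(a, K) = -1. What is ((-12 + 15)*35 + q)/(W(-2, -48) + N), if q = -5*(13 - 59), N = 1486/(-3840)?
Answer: -643200/2663 ≈ -241.53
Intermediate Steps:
N = -743/1920 (N = 1486*(-1/3840) = -743/1920 ≈ -0.38698)
q = 230 (q = -5*(-46) = 230)
((-12 + 15)*35 + q)/(W(-2, -48) + N) = ((-12 + 15)*35 + 230)/(-1 - 743/1920) = (3*35 + 230)/(-2663/1920) = (105 + 230)*(-1920/2663) = 335*(-1920/2663) = -643200/2663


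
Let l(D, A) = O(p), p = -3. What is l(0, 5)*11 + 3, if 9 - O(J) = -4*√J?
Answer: 102 + 44*I*√3 ≈ 102.0 + 76.21*I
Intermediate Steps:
O(J) = 9 + 4*√J (O(J) = 9 - (-4)*√J = 9 + 4*√J)
l(D, A) = 9 + 4*I*√3 (l(D, A) = 9 + 4*√(-3) = 9 + 4*(I*√3) = 9 + 4*I*√3)
l(0, 5)*11 + 3 = (9 + 4*I*√3)*11 + 3 = (99 + 44*I*√3) + 3 = 102 + 44*I*√3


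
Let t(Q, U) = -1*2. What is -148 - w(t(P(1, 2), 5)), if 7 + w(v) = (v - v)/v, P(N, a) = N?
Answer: -141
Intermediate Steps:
t(Q, U) = -2
w(v) = -7 (w(v) = -7 + (v - v)/v = -7 + 0/v = -7 + 0 = -7)
-148 - w(t(P(1, 2), 5)) = -148 - 1*(-7) = -148 + 7 = -141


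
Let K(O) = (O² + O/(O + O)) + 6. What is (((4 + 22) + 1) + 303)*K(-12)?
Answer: 49665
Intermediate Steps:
K(O) = 13/2 + O² (K(O) = (O² + O/((2*O))) + 6 = (O² + (1/(2*O))*O) + 6 = (O² + ½) + 6 = (½ + O²) + 6 = 13/2 + O²)
(((4 + 22) + 1) + 303)*K(-12) = (((4 + 22) + 1) + 303)*(13/2 + (-12)²) = ((26 + 1) + 303)*(13/2 + 144) = (27 + 303)*(301/2) = 330*(301/2) = 49665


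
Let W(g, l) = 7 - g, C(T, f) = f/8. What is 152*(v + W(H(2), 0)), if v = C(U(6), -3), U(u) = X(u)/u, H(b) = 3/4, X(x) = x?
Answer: 893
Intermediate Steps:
H(b) = ¾ (H(b) = 3*(¼) = ¾)
U(u) = 1 (U(u) = u/u = 1)
C(T, f) = f/8 (C(T, f) = f*(⅛) = f/8)
v = -3/8 (v = (⅛)*(-3) = -3/8 ≈ -0.37500)
152*(v + W(H(2), 0)) = 152*(-3/8 + (7 - 1*¾)) = 152*(-3/8 + (7 - ¾)) = 152*(-3/8 + 25/4) = 152*(47/8) = 893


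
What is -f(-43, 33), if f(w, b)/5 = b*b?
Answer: -5445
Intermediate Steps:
f(w, b) = 5*b² (f(w, b) = 5*(b*b) = 5*b²)
-f(-43, 33) = -5*33² = -5*1089 = -1*5445 = -5445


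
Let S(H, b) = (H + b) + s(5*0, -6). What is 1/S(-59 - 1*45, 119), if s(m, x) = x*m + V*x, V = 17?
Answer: -1/87 ≈ -0.011494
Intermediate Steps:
s(m, x) = 17*x + m*x (s(m, x) = x*m + 17*x = m*x + 17*x = 17*x + m*x)
S(H, b) = -102 + H + b (S(H, b) = (H + b) - 6*(17 + 5*0) = (H + b) - 6*(17 + 0) = (H + b) - 6*17 = (H + b) - 102 = -102 + H + b)
1/S(-59 - 1*45, 119) = 1/(-102 + (-59 - 1*45) + 119) = 1/(-102 + (-59 - 45) + 119) = 1/(-102 - 104 + 119) = 1/(-87) = -1/87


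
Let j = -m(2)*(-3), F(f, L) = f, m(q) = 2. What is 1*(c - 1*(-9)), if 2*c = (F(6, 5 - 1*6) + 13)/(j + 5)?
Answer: 217/22 ≈ 9.8636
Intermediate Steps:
j = 6 (j = -1*2*(-3) = -2*(-3) = 6)
c = 19/22 (c = ((6 + 13)/(6 + 5))/2 = (19/11)/2 = (19*(1/11))/2 = (½)*(19/11) = 19/22 ≈ 0.86364)
1*(c - 1*(-9)) = 1*(19/22 - 1*(-9)) = 1*(19/22 + 9) = 1*(217/22) = 217/22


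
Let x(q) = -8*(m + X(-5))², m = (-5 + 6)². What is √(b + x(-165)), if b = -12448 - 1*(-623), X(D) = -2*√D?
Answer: √(-11673 + 32*I*√5) ≈ 0.3311 + 108.04*I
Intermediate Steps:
m = 1 (m = 1² = 1)
b = -11825 (b = -12448 + 623 = -11825)
x(q) = -8*(1 - 2*I*√5)²
√(b + x(-165)) = √(-11825 + (152 + 32*I*√5)) = √(-11673 + 32*I*√5)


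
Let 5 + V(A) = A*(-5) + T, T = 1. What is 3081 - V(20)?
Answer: 3185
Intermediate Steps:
V(A) = -4 - 5*A (V(A) = -5 + (A*(-5) + 1) = -5 + (-5*A + 1) = -5 + (1 - 5*A) = -4 - 5*A)
3081 - V(20) = 3081 - (-4 - 5*20) = 3081 - (-4 - 100) = 3081 - 1*(-104) = 3081 + 104 = 3185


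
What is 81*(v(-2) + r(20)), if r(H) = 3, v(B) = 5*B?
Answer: -567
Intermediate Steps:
81*(v(-2) + r(20)) = 81*(5*(-2) + 3) = 81*(-10 + 3) = 81*(-7) = -567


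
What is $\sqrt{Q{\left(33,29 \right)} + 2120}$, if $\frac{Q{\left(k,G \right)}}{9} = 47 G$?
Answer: $\sqrt{14387} \approx 119.95$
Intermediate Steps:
$Q{\left(k,G \right)} = 423 G$ ($Q{\left(k,G \right)} = 9 \cdot 47 G = 423 G$)
$\sqrt{Q{\left(33,29 \right)} + 2120} = \sqrt{423 \cdot 29 + 2120} = \sqrt{12267 + 2120} = \sqrt{14387}$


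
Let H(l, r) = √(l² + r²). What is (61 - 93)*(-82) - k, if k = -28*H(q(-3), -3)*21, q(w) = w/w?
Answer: 2624 + 588*√10 ≈ 4483.4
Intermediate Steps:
q(w) = 1
k = -588*√10 (k = -28*√(1² + (-3)²)*21 = -28*√(1 + 9)*21 = -28*√10*21 = -588*√10 ≈ -1859.4)
(61 - 93)*(-82) - k = (61 - 93)*(-82) - (-588)*√10 = -32*(-82) + 588*√10 = 2624 + 588*√10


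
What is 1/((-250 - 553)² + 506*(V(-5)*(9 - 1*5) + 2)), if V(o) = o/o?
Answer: 1/647845 ≈ 1.5436e-6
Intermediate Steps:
V(o) = 1
1/((-250 - 553)² + 506*(V(-5)*(9 - 1*5) + 2)) = 1/((-250 - 553)² + 506*(1*(9 - 1*5) + 2)) = 1/((-803)² + 506*(1*(9 - 5) + 2)) = 1/(644809 + 506*(1*4 + 2)) = 1/(644809 + 506*(4 + 2)) = 1/(644809 + 506*6) = 1/(644809 + 3036) = 1/647845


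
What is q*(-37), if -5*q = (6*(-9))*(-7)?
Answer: 13986/5 ≈ 2797.2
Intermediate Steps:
q = -378/5 (q = -6*(-9)*(-7)/5 = -(-54)*(-7)/5 = -⅕*378 = -378/5 ≈ -75.600)
q*(-37) = -378/5*(-37) = 13986/5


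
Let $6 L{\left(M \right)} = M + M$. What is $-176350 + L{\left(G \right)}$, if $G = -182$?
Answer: $- \frac{529232}{3} \approx -1.7641 \cdot 10^{5}$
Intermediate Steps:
$L{\left(M \right)} = \frac{M}{3}$ ($L{\left(M \right)} = \frac{M + M}{6} = \frac{2 M}{6} = \frac{M}{3}$)
$-176350 + L{\left(G \right)} = -176350 + \frac{1}{3} \left(-182\right) = -176350 - \frac{182}{3} = - \frac{529232}{3}$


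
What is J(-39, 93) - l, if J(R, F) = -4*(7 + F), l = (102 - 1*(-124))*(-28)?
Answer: 5928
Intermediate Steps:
l = -6328 (l = (102 + 124)*(-28) = 226*(-28) = -6328)
J(R, F) = -28 - 4*F
J(-39, 93) - l = (-28 - 4*93) - 1*(-6328) = (-28 - 372) + 6328 = -400 + 6328 = 5928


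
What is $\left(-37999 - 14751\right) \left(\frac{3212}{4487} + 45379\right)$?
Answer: $- \frac{10740890908750}{4487} \approx -2.3938 \cdot 10^{9}$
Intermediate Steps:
$\left(-37999 - 14751\right) \left(\frac{3212}{4487} + 45379\right) = - 52750 \left(3212 \cdot \frac{1}{4487} + 45379\right) = - 52750 \left(\frac{3212}{4487} + 45379\right) = \left(-52750\right) \frac{203618785}{4487} = - \frac{10740890908750}{4487}$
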